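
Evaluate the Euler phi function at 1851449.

1797120

Factor: 1851449 = 53 · 181 · 193.
φ(1851449) = (53−1) · (181−1) · (193−1) = 52 · 180 · 192 = 1797120.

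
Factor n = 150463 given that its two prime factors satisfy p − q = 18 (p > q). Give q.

379

Since p = q + 18, we have 150463 = q(q + 18), so q² + 18q − 150463 = 0.
Discriminant: 18² + 4·150463 = 324 + 601852 = 602176; √602176 = 776.
q = (−18 + 776)/2 = 379, and p = q + 18 = 397.
Check: 379 · 397 = 150463.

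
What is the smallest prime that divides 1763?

41

1763 is odd.
Digit sum 17, not divisible by 3.
Ends in 3: not divisible by 5.
7: 1763 = 7·251 + 6
11: 1763 = 11·160 + 3
13: 1763 = 13·135 + 8
17: 1763 = 17·103 + 12
19: 1763 = 19·92 + 15
23: 1763 = 23·76 + 15
29: 1763 = 29·60 + 23
31: 1763 = 31·56 + 27
37: 1763 = 37·47 + 24
41: 1763 = 41·43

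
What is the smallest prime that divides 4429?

4429 is odd.
Digit sum 19, not divisible by 3.
Ends in 9: not divisible by 5.
7: 4429 = 7·632 + 5
11: 4429 = 11·402 + 7
13: 4429 = 13·340 + 9
17: 4429 = 17·260 + 9
19: 4429 = 19·233 + 2
23: 4429 = 23·192 + 13
29: 4429 = 29·152 + 21
31: 4429 = 31·142 + 27
37: 4429 = 37·119 + 26
41: 4429 = 41·108 + 1
43: 4429 = 43·103

43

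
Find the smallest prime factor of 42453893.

97

42453893 is odd.
Digit sum 38, not divisible by 3.
Ends in 3: not divisible by 5.
7: 42453893 = 7·6064841 + 6
11: 42453893 = 11·3859444 + 9
13: 42453893 = 13·3265684 + 1
17: 42453893 = 17·2497287 + 14
19: 42453893 = 19·2234415 + 8
23: 42453893 = 23·1845821 + 10
29: 42453893 = 29·1463927 + 10
31: 42453893 = 31·1369480 + 13
37: 42453893 = 37·1147402 + 19
41: 42453893 = 41·1035460 + 33
43: 42453893 = 43·987299 + 36
47: 42453893 = 47·903274 + 15
53: 42453893 = 53·801016 + 45
59: 42453893 = 59·719557 + 30
61: 42453893 = 61·695965 + 28
67: 42453893 = 67·633640 + 13
71: 42453893 = 71·597942 + 11
73: 42453893 = 73·581560 + 13
79: 42453893 = 79·537391 + 4
83: 42453893 = 83·511492 + 57
89: 42453893 = 89·477010 + 3
97: 42453893 = 97·437669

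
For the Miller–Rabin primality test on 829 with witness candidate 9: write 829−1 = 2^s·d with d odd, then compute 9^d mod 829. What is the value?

1

829 − 1 = 828 = 2^2 · 207, so d = 207.
9^1 ≡ 9 (mod 829)
9^2 ≡ 9^2 = 81 ≡ 81 (mod 829)
9^4 ≡ 81^2 = 6561 ≡ 758 (mod 829)
9^8 ≡ 758^2 = 574564 ≡ 67 (mod 829)
9^16 ≡ 67^2 = 4489 ≡ 344 (mod 829)
9^32 ≡ 344^2 = 118336 ≡ 618 (mod 829)
9^64 ≡ 618^2 = 381924 ≡ 584 (mod 829)
9^128 ≡ 584^2 = 341056 ≡ 337 (mod 829)
207 = 128 + 64 + 8 + 4 + 2 + 1 in binary powers of 2.
So 9^207 ≡ 337 · 584 · 67 · 758 · 81 · 9 ≡ 1 (mod 829).
Since 9^d ≡ 1 (mod 829), base 9 does not prove 829 composite.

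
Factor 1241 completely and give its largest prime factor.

73

1241 = 17 · 73
73 is prime.
So 1241 = 17 · 73; the largest prime factor is 73.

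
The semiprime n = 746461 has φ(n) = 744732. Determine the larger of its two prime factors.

φ(n) = (p−1)(q−1) = n − (p+q) + 1, so p + q = 746461 − 744732 + 1 = 1730.
p and q are the roots of t² − 1730t + 746461 = 0.
Discriminant: 1730² − 4·746461 = 2992900 − 2985844 = 7056; √7056 = 84.
q = (1730 − 84)/2 = 823, p = (1730 + 84)/2 = 907.
Check: 823 · 907 = 746461.

907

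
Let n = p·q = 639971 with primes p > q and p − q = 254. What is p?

Since p = q + 254, we have 639971 = q(q + 254), so q² + 254q − 639971 = 0.
Discriminant: 254² + 4·639971 = 64516 + 2559884 = 2624400; √2624400 = 1620.
q = (−254 + 1620)/2 = 683, and p = q + 254 = 937.
Check: 683 · 937 = 639971.

937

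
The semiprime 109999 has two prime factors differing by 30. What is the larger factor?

347

Since p = q + 30, we have 109999 = q(q + 30), so q² + 30q − 109999 = 0.
Discriminant: 30² + 4·109999 = 900 + 439996 = 440896; √440896 = 664.
q = (−30 + 664)/2 = 317, and p = q + 30 = 347.
Check: 317 · 347 = 109999.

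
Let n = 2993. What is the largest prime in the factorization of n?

2993 = 41 · 73
73 is prime.
So 2993 = 41 · 73; the largest prime factor is 73.

73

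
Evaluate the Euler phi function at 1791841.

1747200

Factor: 1791841 = 101 · 113 · 157.
φ(1791841) = (101−1) · (113−1) · (157−1) = 100 · 112 · 156 = 1747200.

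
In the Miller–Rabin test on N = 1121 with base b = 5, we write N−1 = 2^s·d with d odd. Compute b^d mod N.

1121 − 1 = 1120 = 2^5 · 35, so d = 35.
5^1 ≡ 5 (mod 1121)
5^2 ≡ 5^2 = 25 ≡ 25 (mod 1121)
5^4 ≡ 25^2 = 625 ≡ 625 (mod 1121)
5^8 ≡ 625^2 = 390625 ≡ 517 (mod 1121)
5^16 ≡ 517^2 = 267289 ≡ 491 (mod 1121)
5^32 ≡ 491^2 = 241081 ≡ 66 (mod 1121)
35 = 32 + 2 + 1 in binary powers of 2.
So 5^35 ≡ 66 · 25 · 5 ≡ 403 (mod 1121).
Squaring chain: 403 → 985 → 560 → 841 → 1051; never reaches −1, so base 5 is a Miller–Rabin witness that 1121 is composite.

403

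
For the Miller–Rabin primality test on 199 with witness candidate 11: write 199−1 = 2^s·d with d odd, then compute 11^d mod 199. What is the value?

199 − 1 = 198 = 2^1 · 99, so d = 99.
11^1 ≡ 11 (mod 199)
11^2 ≡ 11^2 = 121 ≡ 121 (mod 199)
11^4 ≡ 121^2 = 14641 ≡ 114 (mod 199)
11^8 ≡ 114^2 = 12996 ≡ 61 (mod 199)
11^16 ≡ 61^2 = 3721 ≡ 139 (mod 199)
11^32 ≡ 139^2 = 19321 ≡ 18 (mod 199)
11^64 ≡ 18^2 = 324 ≡ 125 (mod 199)
99 = 64 + 32 + 2 + 1 in binary powers of 2.
So 11^99 ≡ 125 · 18 · 121 · 11 ≡ 198 (mod 199).
Since 11^d ≡ 198 (mod 199), base 11 does not prove 199 composite.

198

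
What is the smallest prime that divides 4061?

4061 is odd.
Digit sum 11, not divisible by 3.
Ends in 1: not divisible by 5.
7: 4061 = 7·580 + 1
11: 4061 = 11·369 + 2
13: 4061 = 13·312 + 5
17: 4061 = 17·238 + 15
19: 4061 = 19·213 + 14
23: 4061 = 23·176 + 13
29: 4061 = 29·140 + 1
31: 4061 = 31·131

31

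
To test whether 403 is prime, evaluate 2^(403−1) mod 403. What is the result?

2^1 ≡ 2 (mod 403)
2^2 ≡ 2^2 = 4 ≡ 4 (mod 403)
2^4 ≡ 4^2 = 16 ≡ 16 (mod 403)
2^8 ≡ 16^2 = 256 ≡ 256 (mod 403)
2^16 ≡ 256^2 = 65536 ≡ 250 (mod 403)
2^32 ≡ 250^2 = 62500 ≡ 35 (mod 403)
2^64 ≡ 35^2 = 1225 ≡ 16 (mod 403)
2^128 ≡ 16^2 = 256 ≡ 256 (mod 403)
2^256 ≡ 256^2 = 65536 ≡ 250 (mod 403)
402 = 256 + 128 + 16 + 2 in binary powers of 2.
So 2^402 ≡ 250 · 256 · 250 · 4 ≡ 376 (mod 403).
Since 376 ≠ 1, base 2 is a Fermat witness: 403 is composite.

376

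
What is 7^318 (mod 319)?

7^1 ≡ 7 (mod 319)
7^2 ≡ 7^2 = 49 ≡ 49 (mod 319)
7^4 ≡ 49^2 = 2401 ≡ 168 (mod 319)
7^8 ≡ 168^2 = 28224 ≡ 152 (mod 319)
7^16 ≡ 152^2 = 23104 ≡ 136 (mod 319)
7^32 ≡ 136^2 = 18496 ≡ 313 (mod 319)
7^64 ≡ 313^2 = 97969 ≡ 36 (mod 319)
7^128 ≡ 36^2 = 1296 ≡ 20 (mod 319)
7^256 ≡ 20^2 = 400 ≡ 81 (mod 319)
318 = 256 + 32 + 16 + 8 + 4 + 2 in binary powers of 2.
So 7^318 ≡ 81 · 313 · 136 · 152 · 168 · 49 ≡ 53 (mod 319).
Since 53 ≠ 1, base 7 is a Fermat witness: 319 is composite.

53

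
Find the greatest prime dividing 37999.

79

37999 = 13 · 2923
2923 = 37 · 79
79 is prime.
So 37999 = 13 · 37 · 79; the largest prime factor is 79.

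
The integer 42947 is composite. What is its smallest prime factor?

42947 is odd.
Digit sum 26, not divisible by 3.
Ends in 7: not divisible by 5.
7: 42947 = 7·6135 + 2
11: 42947 = 11·3904 + 3
13: 42947 = 13·3303 + 8
17: 42947 = 17·2526 + 5
19: 42947 = 19·2260 + 7
23: 42947 = 23·1867 + 6
29: 42947 = 29·1480 + 27
31: 42947 = 31·1385 + 12
37: 42947 = 37·1160 + 27
41: 42947 = 41·1047 + 20
43: 42947 = 43·998 + 33
47: 42947 = 47·913 + 36
53: 42947 = 53·810 + 17
59: 42947 = 59·727 + 54
61: 42947 = 61·704 + 3
67: 42947 = 67·641

67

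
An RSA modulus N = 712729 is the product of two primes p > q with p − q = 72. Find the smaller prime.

809

Since p = q + 72, we have 712729 = q(q + 72), so q² + 72q − 712729 = 0.
Discriminant: 72² + 4·712729 = 5184 + 2850916 = 2856100; √2856100 = 1690.
q = (−72 + 1690)/2 = 809, and p = q + 72 = 881.
Check: 809 · 881 = 712729.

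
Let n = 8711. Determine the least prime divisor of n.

31

8711 is odd.
Digit sum 17, not divisible by 3.
Ends in 1: not divisible by 5.
7: 8711 = 7·1244 + 3
11: 8711 = 11·791 + 10
13: 8711 = 13·670 + 1
17: 8711 = 17·512 + 7
19: 8711 = 19·458 + 9
23: 8711 = 23·378 + 17
29: 8711 = 29·300 + 11
31: 8711 = 31·281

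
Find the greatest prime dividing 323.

19

323 = 17 · 19
19 is prime.
So 323 = 17 · 19; the largest prime factor is 19.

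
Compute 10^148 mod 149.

1

10^1 ≡ 10 (mod 149)
10^2 ≡ 10^2 = 100 ≡ 100 (mod 149)
10^4 ≡ 100^2 = 10000 ≡ 17 (mod 149)
10^8 ≡ 17^2 = 289 ≡ 140 (mod 149)
10^16 ≡ 140^2 = 19600 ≡ 81 (mod 149)
10^32 ≡ 81^2 = 6561 ≡ 5 (mod 149)
10^64 ≡ 5^2 = 25 ≡ 25 (mod 149)
10^128 ≡ 25^2 = 625 ≡ 29 (mod 149)
148 = 128 + 16 + 4 in binary powers of 2.
So 10^148 ≡ 29 · 81 · 17 ≡ 1 (mod 149).
Since the result is 1, base 10 gives no evidence that 149 is composite.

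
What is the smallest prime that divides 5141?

53

5141 is odd.
Digit sum 11, not divisible by 3.
Ends in 1: not divisible by 5.
7: 5141 = 7·734 + 3
11: 5141 = 11·467 + 4
13: 5141 = 13·395 + 6
17: 5141 = 17·302 + 7
19: 5141 = 19·270 + 11
23: 5141 = 23·223 + 12
29: 5141 = 29·177 + 8
31: 5141 = 31·165 + 26
37: 5141 = 37·138 + 35
41: 5141 = 41·125 + 16
43: 5141 = 43·119 + 24
47: 5141 = 47·109 + 18
53: 5141 = 53·97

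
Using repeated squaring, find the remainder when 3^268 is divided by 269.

3^1 ≡ 3 (mod 269)
3^2 ≡ 3^2 = 9 ≡ 9 (mod 269)
3^4 ≡ 9^2 = 81 ≡ 81 (mod 269)
3^8 ≡ 81^2 = 6561 ≡ 105 (mod 269)
3^16 ≡ 105^2 = 11025 ≡ 265 (mod 269)
3^32 ≡ 265^2 = 70225 ≡ 16 (mod 269)
3^64 ≡ 16^2 = 256 ≡ 256 (mod 269)
3^128 ≡ 256^2 = 65536 ≡ 169 (mod 269)
3^256 ≡ 169^2 = 28561 ≡ 47 (mod 269)
268 = 256 + 8 + 4 in binary powers of 2.
So 3^268 ≡ 47 · 105 · 81 ≡ 1 (mod 269).
Since the result is 1, base 3 gives no evidence that 269 is composite.

1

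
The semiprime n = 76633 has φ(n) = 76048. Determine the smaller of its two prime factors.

φ(n) = (p−1)(q−1) = n − (p+q) + 1, so p + q = 76633 − 76048 + 1 = 586.
p and q are the roots of t² − 586t + 76633 = 0.
Discriminant: 586² − 4·76633 = 343396 − 306532 = 36864; √36864 = 192.
q = (586 − 192)/2 = 197, p = (586 + 192)/2 = 389.
Check: 197 · 389 = 76633.

197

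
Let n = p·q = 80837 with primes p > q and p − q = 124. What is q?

229

Since p = q + 124, we have 80837 = q(q + 124), so q² + 124q − 80837 = 0.
Discriminant: 124² + 4·80837 = 15376 + 323348 = 338724; √338724 = 582.
q = (−124 + 582)/2 = 229, and p = q + 124 = 353.
Check: 229 · 353 = 80837.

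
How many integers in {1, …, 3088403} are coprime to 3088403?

3024000

Factor: 3088403 = 113 · 151 · 181.
φ(3088403) = (113−1) · (151−1) · (181−1) = 112 · 150 · 180 = 3024000.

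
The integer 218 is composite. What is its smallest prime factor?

218 is even: 2 divides it.

2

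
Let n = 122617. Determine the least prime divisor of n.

11

122617 is odd.
Digit sum 19, not divisible by 3.
Ends in 7: not divisible by 5.
7: 122617 = 7·17516 + 5
11: 122617 = 11·11147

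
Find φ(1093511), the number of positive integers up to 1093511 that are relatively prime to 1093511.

1053760

Factor: 1093511 = 41 · 149 · 179.
φ(1093511) = (41−1) · (149−1) · (179−1) = 40 · 148 · 178 = 1053760.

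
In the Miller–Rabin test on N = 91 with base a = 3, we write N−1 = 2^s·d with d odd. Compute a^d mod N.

91 − 1 = 90 = 2^1 · 45, so d = 45.
3^1 ≡ 3 (mod 91)
3^2 ≡ 3^2 = 9 ≡ 9 (mod 91)
3^4 ≡ 9^2 = 81 ≡ 81 (mod 91)
3^8 ≡ 81^2 = 6561 ≡ 9 (mod 91)
3^16 ≡ 9^2 = 81 ≡ 81 (mod 91)
3^32 ≡ 81^2 = 6561 ≡ 9 (mod 91)
45 = 32 + 8 + 4 + 1 in binary powers of 2.
So 3^45 ≡ 9 · 9 · 81 · 3 ≡ 27 (mod 91).
Squaring chain: 27; never reaches −1, so base 3 is a Miller–Rabin witness that 91 is composite.

27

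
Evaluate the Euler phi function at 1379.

Factor: 1379 = 7 · 197.
φ(1379) = (7−1) · (197−1) = 6 · 196 = 1176.

1176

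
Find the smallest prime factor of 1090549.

31

1090549 is odd.
Digit sum 28, not divisible by 3.
Ends in 9: not divisible by 5.
7: 1090549 = 7·155792 + 5
11: 1090549 = 11·99140 + 9
13: 1090549 = 13·83888 + 5
17: 1090549 = 17·64149 + 16
19: 1090549 = 19·57397 + 6
23: 1090549 = 23·47415 + 4
29: 1090549 = 29·37605 + 4
31: 1090549 = 31·35179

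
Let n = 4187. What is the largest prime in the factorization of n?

4187 = 53 · 79
79 is prime.
So 4187 = 53 · 79; the largest prime factor is 79.

79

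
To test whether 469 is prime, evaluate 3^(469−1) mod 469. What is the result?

260

3^1 ≡ 3 (mod 469)
3^2 ≡ 3^2 = 9 ≡ 9 (mod 469)
3^4 ≡ 9^2 = 81 ≡ 81 (mod 469)
3^8 ≡ 81^2 = 6561 ≡ 464 (mod 469)
3^16 ≡ 464^2 = 215296 ≡ 25 (mod 469)
3^32 ≡ 25^2 = 625 ≡ 156 (mod 469)
3^64 ≡ 156^2 = 24336 ≡ 417 (mod 469)
3^128 ≡ 417^2 = 173889 ≡ 359 (mod 469)
3^256 ≡ 359^2 = 128881 ≡ 375 (mod 469)
468 = 256 + 128 + 64 + 16 + 4 in binary powers of 2.
So 3^468 ≡ 375 · 359 · 417 · 25 · 81 ≡ 260 (mod 469).
Since 260 ≠ 1, base 3 is a Fermat witness: 469 is composite.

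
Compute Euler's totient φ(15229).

14976

Factor: 15229 = 97 · 157.
φ(15229) = (97−1) · (157−1) = 96 · 156 = 14976.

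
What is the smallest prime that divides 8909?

8909 is odd.
Digit sum 26, not divisible by 3.
Ends in 9: not divisible by 5.
7: 8909 = 7·1272 + 5
11: 8909 = 11·809 + 10
13: 8909 = 13·685 + 4
17: 8909 = 17·524 + 1
19: 8909 = 19·468 + 17
23: 8909 = 23·387 + 8
29: 8909 = 29·307 + 6
31: 8909 = 31·287 + 12
37: 8909 = 37·240 + 29
41: 8909 = 41·217 + 12
43: 8909 = 43·207 + 8
47: 8909 = 47·189 + 26
53: 8909 = 53·168 + 5
59: 8909 = 59·151

59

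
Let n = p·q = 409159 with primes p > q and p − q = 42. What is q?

619

Since p = q + 42, we have 409159 = q(q + 42), so q² + 42q − 409159 = 0.
Discriminant: 42² + 4·409159 = 1764 + 1636636 = 1638400; √1638400 = 1280.
q = (−42 + 1280)/2 = 619, and p = q + 42 = 661.
Check: 619 · 661 = 409159.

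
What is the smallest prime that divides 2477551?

2477551 is odd.
Digit sum 31, not divisible by 3.
Ends in 1: not divisible by 5.
7: 2477551 = 7·353935 + 6
11: 2477551 = 11·225231 + 10
13: 2477551 = 13·190580 + 11
17: 2477551 = 17·145738 + 5
19: 2477551 = 19·130397 + 8
23: 2477551 = 23·107719 + 14
29: 2477551 = 29·85432 + 23
31: 2477551 = 31·79921

31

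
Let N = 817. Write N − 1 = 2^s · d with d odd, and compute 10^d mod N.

84

817 − 1 = 816 = 2^4 · 51, so d = 51.
10^1 ≡ 10 (mod 817)
10^2 ≡ 10^2 = 100 ≡ 100 (mod 817)
10^4 ≡ 100^2 = 10000 ≡ 196 (mod 817)
10^8 ≡ 196^2 = 38416 ≡ 17 (mod 817)
10^16 ≡ 17^2 = 289 ≡ 289 (mod 817)
10^32 ≡ 289^2 = 83521 ≡ 187 (mod 817)
51 = 32 + 16 + 2 + 1 in binary powers of 2.
So 10^51 ≡ 187 · 289 · 100 · 10 ≡ 84 (mod 817).
Squaring chain: 84 → 520 → 790 → 729; never reaches −1, so base 10 is a Miller–Rabin witness that 817 is composite.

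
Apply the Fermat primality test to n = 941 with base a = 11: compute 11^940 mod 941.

11^1 ≡ 11 (mod 941)
11^2 ≡ 11^2 = 121 ≡ 121 (mod 941)
11^4 ≡ 121^2 = 14641 ≡ 526 (mod 941)
11^8 ≡ 526^2 = 276676 ≡ 22 (mod 941)
11^16 ≡ 22^2 = 484 ≡ 484 (mod 941)
11^32 ≡ 484^2 = 234256 ≡ 888 (mod 941)
11^64 ≡ 888^2 = 788544 ≡ 927 (mod 941)
11^128 ≡ 927^2 = 859329 ≡ 196 (mod 941)
11^256 ≡ 196^2 = 38416 ≡ 776 (mod 941)
11^512 ≡ 776^2 = 602176 ≡ 877 (mod 941)
940 = 512 + 256 + 128 + 32 + 8 + 4 in binary powers of 2.
So 11^940 ≡ 877 · 776 · 196 · 888 · 22 · 526 ≡ 1 (mod 941).
Since the result is 1, base 11 gives no evidence that 941 is composite.

1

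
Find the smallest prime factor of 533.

533 is odd.
Digit sum 11, not divisible by 3.
Ends in 3: not divisible by 5.
7: 533 = 7·76 + 1
11: 533 = 11·48 + 5
13: 533 = 13·41

13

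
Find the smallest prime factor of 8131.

8131 is odd.
Digit sum 13, not divisible by 3.
Ends in 1: not divisible by 5.
7: 8131 = 7·1161 + 4
11: 8131 = 11·739 + 2
13: 8131 = 13·625 + 6
17: 8131 = 17·478 + 5
19: 8131 = 19·427 + 18
23: 8131 = 23·353 + 12
29: 8131 = 29·280 + 11
31: 8131 = 31·262 + 9
37: 8131 = 37·219 + 28
41: 8131 = 41·198 + 13
43: 8131 = 43·189 + 4
47: 8131 = 47·173

47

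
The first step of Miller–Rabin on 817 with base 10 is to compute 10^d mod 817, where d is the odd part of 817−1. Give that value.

84

817 − 1 = 816 = 2^4 · 51, so d = 51.
10^1 ≡ 10 (mod 817)
10^2 ≡ 10^2 = 100 ≡ 100 (mod 817)
10^4 ≡ 100^2 = 10000 ≡ 196 (mod 817)
10^8 ≡ 196^2 = 38416 ≡ 17 (mod 817)
10^16 ≡ 17^2 = 289 ≡ 289 (mod 817)
10^32 ≡ 289^2 = 83521 ≡ 187 (mod 817)
51 = 32 + 16 + 2 + 1 in binary powers of 2.
So 10^51 ≡ 187 · 289 · 100 · 10 ≡ 84 (mod 817).
Squaring chain: 84 → 520 → 790 → 729; never reaches −1, so base 10 is a Miller–Rabin witness that 817 is composite.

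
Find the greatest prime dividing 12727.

12727 = 11 · 1157
1157 = 13 · 89
89 is prime.
So 12727 = 11 · 13 · 89; the largest prime factor is 89.

89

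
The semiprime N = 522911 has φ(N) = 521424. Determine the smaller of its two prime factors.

φ(n) = (p−1)(q−1) = n − (p+q) + 1, so p + q = 522911 − 521424 + 1 = 1488.
p and q are the roots of t² − 1488t + 522911 = 0.
Discriminant: 1488² − 4·522911 = 2214144 − 2091644 = 122500; √122500 = 350.
q = (1488 − 350)/2 = 569, p = (1488 + 350)/2 = 919.
Check: 569 · 919 = 522911.

569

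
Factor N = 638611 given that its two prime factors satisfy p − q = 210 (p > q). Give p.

911

Since p = q + 210, we have 638611 = q(q + 210), so q² + 210q − 638611 = 0.
Discriminant: 210² + 4·638611 = 44100 + 2554444 = 2598544; √2598544 = 1612.
q = (−210 + 1612)/2 = 701, and p = q + 210 = 911.
Check: 701 · 911 = 638611.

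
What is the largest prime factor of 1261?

97

1261 = 13 · 97
97 is prime.
So 1261 = 13 · 97; the largest prime factor is 97.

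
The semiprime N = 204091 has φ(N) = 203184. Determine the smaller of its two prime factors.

409

φ(n) = (p−1)(q−1) = n − (p+q) + 1, so p + q = 204091 − 203184 + 1 = 908.
p and q are the roots of t² − 908t + 204091 = 0.
Discriminant: 908² − 4·204091 = 824464 − 816364 = 8100; √8100 = 90.
q = (908 − 90)/2 = 409, p = (908 + 90)/2 = 499.
Check: 409 · 499 = 204091.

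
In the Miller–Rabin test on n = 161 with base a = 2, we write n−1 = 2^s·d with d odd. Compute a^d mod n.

161 − 1 = 160 = 2^5 · 5, so d = 5.
2^1 ≡ 2 (mod 161)
2^2 ≡ 2^2 = 4 ≡ 4 (mod 161)
2^4 ≡ 4^2 = 16 ≡ 16 (mod 161)
5 = 4 + 1 in binary powers of 2.
So 2^5 ≡ 16 · 2 ≡ 32 (mod 161).
Squaring chain: 32 → 58 → 144 → 128 → 123; never reaches −1, so base 2 is a Miller–Rabin witness that 161 is composite.

32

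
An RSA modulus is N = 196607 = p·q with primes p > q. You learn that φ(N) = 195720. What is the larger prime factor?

φ(n) = (p−1)(q−1) = n − (p+q) + 1, so p + q = 196607 − 195720 + 1 = 888.
p and q are the roots of t² − 888t + 196607 = 0.
Discriminant: 888² − 4·196607 = 788544 − 786428 = 2116; √2116 = 46.
q = (888 − 46)/2 = 421, p = (888 + 46)/2 = 467.
Check: 421 · 467 = 196607.

467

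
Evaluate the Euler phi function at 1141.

Factor: 1141 = 7 · 163.
φ(1141) = (7−1) · (163−1) = 6 · 162 = 972.

972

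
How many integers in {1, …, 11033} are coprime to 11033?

9280

Factor: 11033 = 11 · 17 · 59.
φ(11033) = (11−1) · (17−1) · (59−1) = 10 · 16 · 58 = 9280.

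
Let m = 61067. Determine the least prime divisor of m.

61067 is odd.
Digit sum 20, not divisible by 3.
Ends in 7: not divisible by 5.
7: 61067 = 7·8723 + 6
11: 61067 = 11·5551 + 6
13: 61067 = 13·4697 + 6
17: 61067 = 17·3592 + 3
19: 61067 = 19·3214 + 1
23: 61067 = 23·2655 + 2
29: 61067 = 29·2105 + 22
31: 61067 = 31·1969 + 28
37: 61067 = 37·1650 + 17
41: 61067 = 41·1489 + 18
43: 61067 = 43·1420 + 7
47: 61067 = 47·1299 + 14
53: 61067 = 53·1152 + 11
59: 61067 = 59·1035 + 2
61: 61067 = 61·1001 + 6
67: 61067 = 67·911 + 30
71: 61067 = 71·860 + 7
73: 61067 = 73·836 + 39
79: 61067 = 79·773

79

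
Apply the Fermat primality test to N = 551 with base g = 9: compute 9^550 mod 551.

9^1 ≡ 9 (mod 551)
9^2 ≡ 9^2 = 81 ≡ 81 (mod 551)
9^4 ≡ 81^2 = 6561 ≡ 500 (mod 551)
9^8 ≡ 500^2 = 250000 ≡ 397 (mod 551)
9^16 ≡ 397^2 = 157609 ≡ 23 (mod 551)
9^32 ≡ 23^2 = 529 ≡ 529 (mod 551)
9^64 ≡ 529^2 = 279841 ≡ 484 (mod 551)
9^128 ≡ 484^2 = 234256 ≡ 81 (mod 551)
9^256 ≡ 81^2 = 6561 ≡ 500 (mod 551)
9^512 ≡ 500^2 = 250000 ≡ 397 (mod 551)
550 = 512 + 32 + 4 + 2 in binary powers of 2.
So 9^550 ≡ 397 · 529 · 500 · 81 ≡ 123 (mod 551).
Since 123 ≠ 1, base 9 is a Fermat witness: 551 is composite.

123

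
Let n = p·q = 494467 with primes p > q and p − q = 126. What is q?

643

Since p = q + 126, we have 494467 = q(q + 126), so q² + 126q − 494467 = 0.
Discriminant: 126² + 4·494467 = 15876 + 1977868 = 1993744; √1993744 = 1412.
q = (−126 + 1412)/2 = 643, and p = q + 126 = 769.
Check: 643 · 769 = 494467.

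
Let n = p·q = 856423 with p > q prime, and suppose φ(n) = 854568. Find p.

997

φ(n) = (p−1)(q−1) = n − (p+q) + 1, so p + q = 856423 − 854568 + 1 = 1856.
p and q are the roots of t² − 1856t + 856423 = 0.
Discriminant: 1856² − 4·856423 = 3444736 − 3425692 = 19044; √19044 = 138.
q = (1856 − 138)/2 = 859, p = (1856 + 138)/2 = 997.
Check: 859 · 997 = 856423.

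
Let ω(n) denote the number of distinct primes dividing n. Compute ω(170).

170 = 2 · 85
85 = 5 · 17
170 = 2 · 5 · 17, which has 3 distinct prime factors.

3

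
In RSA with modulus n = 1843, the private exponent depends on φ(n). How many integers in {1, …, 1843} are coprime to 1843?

1728

Factor: 1843 = 19 · 97.
φ(1843) = (19−1) · (97−1) = 18 · 96 = 1728.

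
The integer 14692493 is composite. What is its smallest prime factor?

14692493 is odd.
Digit sum 38, not divisible by 3.
Ends in 3: not divisible by 5.
7: 14692493 = 7·2098927 + 4
11: 14692493 = 11·1335681 + 2
13: 14692493 = 13·1130191 + 10
17: 14692493 = 17·864264 + 5
19: 14692493 = 19·773289 + 2
23: 14692493 = 23·638804 + 1
29: 14692493 = 29·506637 + 20
31: 14692493 = 31·473951 + 12
37: 14692493 = 37·397094 + 15
41: 14692493 = 41·358353 + 20
43: 14692493 = 43·341685 + 38
47: 14692493 = 47·312606 + 11
53: 14692493 = 53·277216 + 45
59: 14692493 = 59·249025 + 18
61: 14692493 = 61·240860 + 33
67: 14692493 = 67·219290 + 63
71: 14692493 = 71·206936 + 37
73: 14692493 = 73·201267 + 2
79: 14692493 = 79·185980 + 73
83: 14692493 = 83·177017 + 82
89: 14692493 = 89·165084 + 17
97: 14692493 = 97·151469

97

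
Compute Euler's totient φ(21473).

Factor: 21473 = 109 · 197.
φ(21473) = (109−1) · (197−1) = 108 · 196 = 21168.

21168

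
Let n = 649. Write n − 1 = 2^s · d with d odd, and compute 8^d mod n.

514

649 − 1 = 648 = 2^3 · 81, so d = 81.
8^1 ≡ 8 (mod 649)
8^2 ≡ 8^2 = 64 ≡ 64 (mod 649)
8^4 ≡ 64^2 = 4096 ≡ 202 (mod 649)
8^8 ≡ 202^2 = 40804 ≡ 566 (mod 649)
8^16 ≡ 566^2 = 320356 ≡ 399 (mod 649)
8^32 ≡ 399^2 = 159201 ≡ 196 (mod 649)
8^64 ≡ 196^2 = 38416 ≡ 125 (mod 649)
81 = 64 + 16 + 1 in binary powers of 2.
So 8^81 ≡ 125 · 399 · 8 ≡ 514 (mod 649).
Squaring chain: 514 → 53 → 213; never reaches −1, so base 8 is a Miller–Rabin witness that 649 is composite.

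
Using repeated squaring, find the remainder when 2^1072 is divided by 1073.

604

2^1 ≡ 2 (mod 1073)
2^2 ≡ 2^2 = 4 ≡ 4 (mod 1073)
2^4 ≡ 4^2 = 16 ≡ 16 (mod 1073)
2^8 ≡ 16^2 = 256 ≡ 256 (mod 1073)
2^16 ≡ 256^2 = 65536 ≡ 83 (mod 1073)
2^32 ≡ 83^2 = 6889 ≡ 451 (mod 1073)
2^64 ≡ 451^2 = 203401 ≡ 604 (mod 1073)
2^128 ≡ 604^2 = 364816 ≡ 1069 (mod 1073)
2^256 ≡ 1069^2 = 1142761 ≡ 16 (mod 1073)
2^512 ≡ 16^2 = 256 ≡ 256 (mod 1073)
2^1024 ≡ 256^2 = 65536 ≡ 83 (mod 1073)
1072 = 1024 + 32 + 16 in binary powers of 2.
So 2^1072 ≡ 83 · 451 · 83 ≡ 604 (mod 1073).
Since 604 ≠ 1, base 2 is a Fermat witness: 1073 is composite.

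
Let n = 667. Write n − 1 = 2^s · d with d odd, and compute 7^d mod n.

667 − 1 = 666 = 2^1 · 333, so d = 333.
7^1 ≡ 7 (mod 667)
7^2 ≡ 7^2 = 49 ≡ 49 (mod 667)
7^4 ≡ 49^2 = 2401 ≡ 400 (mod 667)
7^8 ≡ 400^2 = 160000 ≡ 587 (mod 667)
7^16 ≡ 587^2 = 344569 ≡ 397 (mod 667)
7^32 ≡ 397^2 = 157609 ≡ 197 (mod 667)
7^64 ≡ 197^2 = 38809 ≡ 123 (mod 667)
7^128 ≡ 123^2 = 15129 ≡ 455 (mod 667)
7^256 ≡ 455^2 = 207025 ≡ 255 (mod 667)
333 = 256 + 64 + 8 + 4 + 1 in binary powers of 2.
So 7^333 ≡ 255 · 123 · 587 · 400 · 7 ≡ 458 (mod 667).
Squaring chain: 458; never reaches −1, so base 7 is a Miller–Rabin witness that 667 is composite.

458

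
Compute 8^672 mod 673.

1

8^1 ≡ 8 (mod 673)
8^2 ≡ 8^2 = 64 ≡ 64 (mod 673)
8^4 ≡ 64^2 = 4096 ≡ 58 (mod 673)
8^8 ≡ 58^2 = 3364 ≡ 672 (mod 673)
8^16 ≡ 672^2 = 451584 ≡ 1 (mod 673)
8^32 ≡ 1^2 = 1 ≡ 1 (mod 673)
8^64 ≡ 1^2 = 1 ≡ 1 (mod 673)
8^128 ≡ 1^2 = 1 ≡ 1 (mod 673)
8^256 ≡ 1^2 = 1 ≡ 1 (mod 673)
8^512 ≡ 1^2 = 1 ≡ 1 (mod 673)
672 = 512 + 128 + 32 in binary powers of 2.
So 8^672 ≡ 1 · 1 · 1 ≡ 1 (mod 673).
Since the result is 1, base 8 gives no evidence that 673 is composite.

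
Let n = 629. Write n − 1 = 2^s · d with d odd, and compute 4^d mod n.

629 − 1 = 628 = 2^2 · 157, so d = 157.
4^1 ≡ 4 (mod 629)
4^2 ≡ 4^2 = 16 ≡ 16 (mod 629)
4^4 ≡ 16^2 = 256 ≡ 256 (mod 629)
4^8 ≡ 256^2 = 65536 ≡ 120 (mod 629)
4^16 ≡ 120^2 = 14400 ≡ 562 (mod 629)
4^32 ≡ 562^2 = 315844 ≡ 86 (mod 629)
4^64 ≡ 86^2 = 7396 ≡ 477 (mod 629)
4^128 ≡ 477^2 = 227529 ≡ 460 (mod 629)
157 = 128 + 16 + 8 + 4 + 1 in binary powers of 2.
So 4^157 ≡ 460 · 562 · 120 · 256 · 4 ≡ 225 (mod 629).
Squaring chain: 225 → 305; never reaches −1, so base 4 is a Miller–Rabin witness that 629 is composite.

225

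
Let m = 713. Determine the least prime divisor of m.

713 is odd.
Digit sum 11, not divisible by 3.
Ends in 3: not divisible by 5.
7: 713 = 7·101 + 6
11: 713 = 11·64 + 9
13: 713 = 13·54 + 11
17: 713 = 17·41 + 16
19: 713 = 19·37 + 10
23: 713 = 23·31

23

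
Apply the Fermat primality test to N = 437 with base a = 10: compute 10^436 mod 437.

10^1 ≡ 10 (mod 437)
10^2 ≡ 10^2 = 100 ≡ 100 (mod 437)
10^4 ≡ 100^2 = 10000 ≡ 386 (mod 437)
10^8 ≡ 386^2 = 148996 ≡ 416 (mod 437)
10^16 ≡ 416^2 = 173056 ≡ 4 (mod 437)
10^32 ≡ 4^2 = 16 ≡ 16 (mod 437)
10^64 ≡ 16^2 = 256 ≡ 256 (mod 437)
10^128 ≡ 256^2 = 65536 ≡ 423 (mod 437)
10^256 ≡ 423^2 = 178929 ≡ 196 (mod 437)
436 = 256 + 128 + 32 + 16 + 4 in binary powers of 2.
So 10^436 ≡ 196 · 423 · 16 · 4 · 386 ≡ 101 (mod 437).
Since 101 ≠ 1, base 10 is a Fermat witness: 437 is composite.

101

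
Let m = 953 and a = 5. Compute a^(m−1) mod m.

1

5^1 ≡ 5 (mod 953)
5^2 ≡ 5^2 = 25 ≡ 25 (mod 953)
5^4 ≡ 25^2 = 625 ≡ 625 (mod 953)
5^8 ≡ 625^2 = 390625 ≡ 848 (mod 953)
5^16 ≡ 848^2 = 719104 ≡ 542 (mod 953)
5^32 ≡ 542^2 = 293764 ≡ 240 (mod 953)
5^64 ≡ 240^2 = 57600 ≡ 420 (mod 953)
5^128 ≡ 420^2 = 176400 ≡ 95 (mod 953)
5^256 ≡ 95^2 = 9025 ≡ 448 (mod 953)
5^512 ≡ 448^2 = 200704 ≡ 574 (mod 953)
952 = 512 + 256 + 128 + 32 + 16 + 8 in binary powers of 2.
So 5^952 ≡ 574 · 448 · 95 · 240 · 542 · 848 ≡ 1 (mod 953).
Since the result is 1, base 5 gives no evidence that 953 is composite.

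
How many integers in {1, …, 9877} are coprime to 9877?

7872

Factor: 9877 = 7 · 17 · 83.
φ(9877) = (7−1) · (17−1) · (83−1) = 6 · 16 · 82 = 7872.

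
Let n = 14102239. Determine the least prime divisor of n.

59

14102239 is odd.
Digit sum 22, not divisible by 3.
Ends in 9: not divisible by 5.
7: 14102239 = 7·2014605 + 4
11: 14102239 = 11·1282021 + 8
13: 14102239 = 13·1084787 + 8
17: 14102239 = 17·829543 + 8
19: 14102239 = 19·742223 + 2
23: 14102239 = 23·613140 + 19
29: 14102239 = 29·486284 + 3
31: 14102239 = 31·454910 + 29
37: 14102239 = 37·381141 + 22
41: 14102239 = 41·343957 + 2
43: 14102239 = 43·327959 + 2
47: 14102239 = 47·300047 + 30
53: 14102239 = 53·266079 + 52
59: 14102239 = 59·239021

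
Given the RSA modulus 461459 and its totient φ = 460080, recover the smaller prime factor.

φ(n) = (p−1)(q−1) = n − (p+q) + 1, so p + q = 461459 − 460080 + 1 = 1380.
p and q are the roots of t² − 1380t + 461459 = 0.
Discriminant: 1380² − 4·461459 = 1904400 − 1845836 = 58564; √58564 = 242.
q = (1380 − 242)/2 = 569, p = (1380 + 242)/2 = 811.
Check: 569 · 811 = 461459.

569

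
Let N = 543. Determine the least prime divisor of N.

3

543 is odd.
Digit sum 12, divisible by 3.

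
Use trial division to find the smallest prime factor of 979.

11

979 is odd.
Digit sum 25, not divisible by 3.
Ends in 9: not divisible by 5.
7: 979 = 7·139 + 6
11: 979 = 11·89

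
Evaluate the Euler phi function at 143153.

134784

Factor: 143153 = 37 · 53 · 73.
φ(143153) = (37−1) · (53−1) · (73−1) = 36 · 52 · 72 = 134784.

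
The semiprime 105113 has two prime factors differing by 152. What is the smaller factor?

257

Since p = q + 152, we have 105113 = q(q + 152), so q² + 152q − 105113 = 0.
Discriminant: 152² + 4·105113 = 23104 + 420452 = 443556; √443556 = 666.
q = (−152 + 666)/2 = 257, and p = q + 152 = 409.
Check: 257 · 409 = 105113.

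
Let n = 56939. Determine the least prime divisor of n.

56939 is odd.
Digit sum 32, not divisible by 3.
Ends in 9: not divisible by 5.
7: 56939 = 7·8134 + 1
11: 56939 = 11·5176 + 3
13: 56939 = 13·4379 + 12
17: 56939 = 17·3349 + 6
19: 56939 = 19·2996 + 15
23: 56939 = 23·2475 + 14
29: 56939 = 29·1963 + 12
31: 56939 = 31·1836 + 23
37: 56939 = 37·1538 + 33
41: 56939 = 41·1388 + 31
43: 56939 = 43·1324 + 7
47: 56939 = 47·1211 + 22
53: 56939 = 53·1074 + 17
59: 56939 = 59·965 + 4
61: 56939 = 61·933 + 26
67: 56939 = 67·849 + 56
71: 56939 = 71·801 + 68
73: 56939 = 73·779 + 72
79: 56939 = 79·720 + 59
83: 56939 = 83·686 + 1
89: 56939 = 89·639 + 68
97: 56939 = 97·587

97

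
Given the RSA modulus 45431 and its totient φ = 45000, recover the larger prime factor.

251

φ(n) = (p−1)(q−1) = n − (p+q) + 1, so p + q = 45431 − 45000 + 1 = 432.
p and q are the roots of t² − 432t + 45431 = 0.
Discriminant: 432² − 4·45431 = 186624 − 181724 = 4900; √4900 = 70.
q = (432 − 70)/2 = 181, p = (432 + 70)/2 = 251.
Check: 181 · 251 = 45431.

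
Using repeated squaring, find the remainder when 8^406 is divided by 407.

344

8^1 ≡ 8 (mod 407)
8^2 ≡ 8^2 = 64 ≡ 64 (mod 407)
8^4 ≡ 64^2 = 4096 ≡ 26 (mod 407)
8^8 ≡ 26^2 = 676 ≡ 269 (mod 407)
8^16 ≡ 269^2 = 72361 ≡ 322 (mod 407)
8^32 ≡ 322^2 = 103684 ≡ 306 (mod 407)
8^64 ≡ 306^2 = 93636 ≡ 26 (mod 407)
8^128 ≡ 26^2 = 676 ≡ 269 (mod 407)
8^256 ≡ 269^2 = 72361 ≡ 322 (mod 407)
406 = 256 + 128 + 16 + 4 + 2 in binary powers of 2.
So 8^406 ≡ 322 · 269 · 322 · 26 · 64 ≡ 344 (mod 407).
Since 344 ≠ 1, base 8 is a Fermat witness: 407 is composite.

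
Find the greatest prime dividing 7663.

97

7663 = 79 · 97
97 is prime.
So 7663 = 79 · 97; the largest prime factor is 97.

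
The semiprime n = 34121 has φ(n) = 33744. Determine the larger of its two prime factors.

229

φ(n) = (p−1)(q−1) = n − (p+q) + 1, so p + q = 34121 − 33744 + 1 = 378.
p and q are the roots of t² − 378t + 34121 = 0.
Discriminant: 378² − 4·34121 = 142884 − 136484 = 6400; √6400 = 80.
q = (378 − 80)/2 = 149, p = (378 + 80)/2 = 229.
Check: 149 · 229 = 34121.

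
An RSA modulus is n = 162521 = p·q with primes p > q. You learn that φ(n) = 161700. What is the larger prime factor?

φ(n) = (p−1)(q−1) = n − (p+q) + 1, so p + q = 162521 − 161700 + 1 = 822.
p and q are the roots of t² − 822t + 162521 = 0.
Discriminant: 822² − 4·162521 = 675684 − 650084 = 25600; √25600 = 160.
q = (822 − 160)/2 = 331, p = (822 + 160)/2 = 491.
Check: 331 · 491 = 162521.

491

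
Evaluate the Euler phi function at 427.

Factor: 427 = 7 · 61.
φ(427) = (7−1) · (61−1) = 6 · 60 = 360.

360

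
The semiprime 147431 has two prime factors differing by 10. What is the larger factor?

Since p = q + 10, we have 147431 = q(q + 10), so q² + 10q − 147431 = 0.
Discriminant: 10² + 4·147431 = 100 + 589724 = 589824; √589824 = 768.
q = (−10 + 768)/2 = 379, and p = q + 10 = 389.
Check: 379 · 389 = 147431.

389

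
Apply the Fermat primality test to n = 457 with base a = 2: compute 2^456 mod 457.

2^1 ≡ 2 (mod 457)
2^2 ≡ 2^2 = 4 ≡ 4 (mod 457)
2^4 ≡ 4^2 = 16 ≡ 16 (mod 457)
2^8 ≡ 16^2 = 256 ≡ 256 (mod 457)
2^16 ≡ 256^2 = 65536 ≡ 185 (mod 457)
2^32 ≡ 185^2 = 34225 ≡ 407 (mod 457)
2^64 ≡ 407^2 = 165649 ≡ 215 (mod 457)
2^128 ≡ 215^2 = 46225 ≡ 68 (mod 457)
2^256 ≡ 68^2 = 4624 ≡ 54 (mod 457)
456 = 256 + 128 + 64 + 8 in binary powers of 2.
So 2^456 ≡ 54 · 68 · 215 · 256 ≡ 1 (mod 457).
Since the result is 1, base 2 gives no evidence that 457 is composite.

1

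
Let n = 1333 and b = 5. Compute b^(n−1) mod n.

5^1 ≡ 5 (mod 1333)
5^2 ≡ 5^2 = 25 ≡ 25 (mod 1333)
5^4 ≡ 25^2 = 625 ≡ 625 (mod 1333)
5^8 ≡ 625^2 = 390625 ≡ 56 (mod 1333)
5^16 ≡ 56^2 = 3136 ≡ 470 (mod 1333)
5^32 ≡ 470^2 = 220900 ≡ 955 (mod 1333)
5^64 ≡ 955^2 = 912025 ≡ 253 (mod 1333)
5^128 ≡ 253^2 = 64009 ≡ 25 (mod 1333)
5^256 ≡ 25^2 = 625 ≡ 625 (mod 1333)
5^512 ≡ 625^2 = 390625 ≡ 56 (mod 1333)
5^1024 ≡ 56^2 = 3136 ≡ 470 (mod 1333)
1332 = 1024 + 256 + 32 + 16 + 4 in binary powers of 2.
So 5^1332 ≡ 470 · 625 · 955 · 470 · 625 ≡ 838 (mod 1333).
Since 838 ≠ 1, base 5 is a Fermat witness: 1333 is composite.

838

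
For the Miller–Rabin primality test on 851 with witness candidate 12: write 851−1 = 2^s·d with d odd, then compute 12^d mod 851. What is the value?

851 − 1 = 850 = 2^1 · 425, so d = 425.
12^1 ≡ 12 (mod 851)
12^2 ≡ 12^2 = 144 ≡ 144 (mod 851)
12^4 ≡ 144^2 = 20736 ≡ 312 (mod 851)
12^8 ≡ 312^2 = 97344 ≡ 330 (mod 851)
12^16 ≡ 330^2 = 108900 ≡ 823 (mod 851)
12^32 ≡ 823^2 = 677329 ≡ 784 (mod 851)
12^64 ≡ 784^2 = 614656 ≡ 234 (mod 851)
12^128 ≡ 234^2 = 54756 ≡ 292 (mod 851)
12^256 ≡ 292^2 = 85264 ≡ 164 (mod 851)
425 = 256 + 128 + 32 + 8 + 1 in binary powers of 2.
So 12^425 ≡ 164 · 292 · 784 · 330 · 12 ≡ 292 (mod 851).
Squaring chain: 292; never reaches −1, so base 12 is a Miller–Rabin witness that 851 is composite.

292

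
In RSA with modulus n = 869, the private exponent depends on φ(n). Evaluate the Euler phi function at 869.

780

Factor: 869 = 11 · 79.
φ(869) = (11−1) · (79−1) = 10 · 78 = 780.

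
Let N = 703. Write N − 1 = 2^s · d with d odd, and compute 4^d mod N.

628

703 − 1 = 702 = 2^1 · 351, so d = 351.
4^1 ≡ 4 (mod 703)
4^2 ≡ 4^2 = 16 ≡ 16 (mod 703)
4^4 ≡ 16^2 = 256 ≡ 256 (mod 703)
4^8 ≡ 256^2 = 65536 ≡ 157 (mod 703)
4^16 ≡ 157^2 = 24649 ≡ 44 (mod 703)
4^32 ≡ 44^2 = 1936 ≡ 530 (mod 703)
4^64 ≡ 530^2 = 280900 ≡ 403 (mod 703)
4^128 ≡ 403^2 = 162409 ≡ 16 (mod 703)
4^256 ≡ 16^2 = 256 ≡ 256 (mod 703)
351 = 256 + 64 + 16 + 8 + 4 + 2 + 1 in binary powers of 2.
So 4^351 ≡ 256 · 403 · 44 · 157 · 256 · 16 · 4 ≡ 628 (mod 703).
Squaring chain: 628; never reaches −1, so base 4 is a Miller–Rabin witness that 703 is composite.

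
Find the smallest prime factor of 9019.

29

9019 is odd.
Digit sum 19, not divisible by 3.
Ends in 9: not divisible by 5.
7: 9019 = 7·1288 + 3
11: 9019 = 11·819 + 10
13: 9019 = 13·693 + 10
17: 9019 = 17·530 + 9
19: 9019 = 19·474 + 13
23: 9019 = 23·392 + 3
29: 9019 = 29·311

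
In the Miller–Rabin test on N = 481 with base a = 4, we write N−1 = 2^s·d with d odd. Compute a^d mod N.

233

481 − 1 = 480 = 2^5 · 15, so d = 15.
4^1 ≡ 4 (mod 481)
4^2 ≡ 4^2 = 16 ≡ 16 (mod 481)
4^4 ≡ 16^2 = 256 ≡ 256 (mod 481)
4^8 ≡ 256^2 = 65536 ≡ 120 (mod 481)
15 = 8 + 4 + 2 + 1 in binary powers of 2.
So 4^15 ≡ 120 · 256 · 16 · 4 ≡ 233 (mod 481).
Squaring chain: 233 → 417 → 248 → 417 → 248; never reaches −1, so base 4 is a Miller–Rabin witness that 481 is composite.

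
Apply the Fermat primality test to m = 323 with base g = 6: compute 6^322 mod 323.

6^1 ≡ 6 (mod 323)
6^2 ≡ 6^2 = 36 ≡ 36 (mod 323)
6^4 ≡ 36^2 = 1296 ≡ 4 (mod 323)
6^8 ≡ 4^2 = 16 ≡ 16 (mod 323)
6^16 ≡ 16^2 = 256 ≡ 256 (mod 323)
6^32 ≡ 256^2 = 65536 ≡ 290 (mod 323)
6^64 ≡ 290^2 = 84100 ≡ 120 (mod 323)
6^128 ≡ 120^2 = 14400 ≡ 188 (mod 323)
6^256 ≡ 188^2 = 35344 ≡ 137 (mod 323)
322 = 256 + 64 + 2 in binary powers of 2.
So 6^322 ≡ 137 · 120 · 36 ≡ 104 (mod 323).
Since 104 ≠ 1, base 6 is a Fermat witness: 323 is composite.

104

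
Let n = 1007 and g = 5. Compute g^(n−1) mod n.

5^1 ≡ 5 (mod 1007)
5^2 ≡ 5^2 = 25 ≡ 25 (mod 1007)
5^4 ≡ 25^2 = 625 ≡ 625 (mod 1007)
5^8 ≡ 625^2 = 390625 ≡ 916 (mod 1007)
5^16 ≡ 916^2 = 839056 ≡ 225 (mod 1007)
5^32 ≡ 225^2 = 50625 ≡ 275 (mod 1007)
5^64 ≡ 275^2 = 75625 ≡ 100 (mod 1007)
5^128 ≡ 100^2 = 10000 ≡ 937 (mod 1007)
5^256 ≡ 937^2 = 877969 ≡ 872 (mod 1007)
5^512 ≡ 872^2 = 760384 ≡ 99 (mod 1007)
1006 = 512 + 256 + 128 + 64 + 32 + 8 + 4 + 2 in binary powers of 2.
So 5^1006 ≡ 99 · 872 · 937 · 100 · 275 · 916 · 625 · 25 ≡ 643 (mod 1007).
Since 643 ≠ 1, base 5 is a Fermat witness: 1007 is composite.

643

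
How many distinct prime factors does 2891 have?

2

2891 = 7^2 · 59
2891 = 7^2 · 59, which has 2 distinct prime factors.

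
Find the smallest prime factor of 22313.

53

22313 is odd.
Digit sum 11, not divisible by 3.
Ends in 3: not divisible by 5.
7: 22313 = 7·3187 + 4
11: 22313 = 11·2028 + 5
13: 22313 = 13·1716 + 5
17: 22313 = 17·1312 + 9
19: 22313 = 19·1174 + 7
23: 22313 = 23·970 + 3
29: 22313 = 29·769 + 12
31: 22313 = 31·719 + 24
37: 22313 = 37·603 + 2
41: 22313 = 41·544 + 9
43: 22313 = 43·518 + 39
47: 22313 = 47·474 + 35
53: 22313 = 53·421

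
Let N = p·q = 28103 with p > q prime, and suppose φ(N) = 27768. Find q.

φ(n) = (p−1)(q−1) = n − (p+q) + 1, so p + q = 28103 − 27768 + 1 = 336.
p and q are the roots of t² − 336t + 28103 = 0.
Discriminant: 336² − 4·28103 = 112896 − 112412 = 484; √484 = 22.
q = (336 − 22)/2 = 157, p = (336 + 22)/2 = 179.
Check: 157 · 179 = 28103.

157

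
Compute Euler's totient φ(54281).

48960

Factor: 54281 = 17 · 31 · 103.
φ(54281) = (17−1) · (31−1) · (103−1) = 16 · 30 · 102 = 48960.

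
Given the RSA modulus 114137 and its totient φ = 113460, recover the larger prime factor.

367

φ(n) = (p−1)(q−1) = n − (p+q) + 1, so p + q = 114137 − 113460 + 1 = 678.
p and q are the roots of t² − 678t + 114137 = 0.
Discriminant: 678² − 4·114137 = 459684 − 456548 = 3136; √3136 = 56.
q = (678 − 56)/2 = 311, p = (678 + 56)/2 = 367.
Check: 311 · 367 = 114137.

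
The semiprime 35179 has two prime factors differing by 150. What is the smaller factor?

Since p = q + 150, we have 35179 = q(q + 150), so q² + 150q − 35179 = 0.
Discriminant: 150² + 4·35179 = 22500 + 140716 = 163216; √163216 = 404.
q = (−150 + 404)/2 = 127, and p = q + 150 = 277.
Check: 127 · 277 = 35179.

127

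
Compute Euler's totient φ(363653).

Factor: 363653 = 23 · 97 · 163.
φ(363653) = (23−1) · (97−1) · (163−1) = 22 · 96 · 162 = 342144.

342144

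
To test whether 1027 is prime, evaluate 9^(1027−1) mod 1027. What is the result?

222

9^1 ≡ 9 (mod 1027)
9^2 ≡ 9^2 = 81 ≡ 81 (mod 1027)
9^4 ≡ 81^2 = 6561 ≡ 399 (mod 1027)
9^8 ≡ 399^2 = 159201 ≡ 16 (mod 1027)
9^16 ≡ 16^2 = 256 ≡ 256 (mod 1027)
9^32 ≡ 256^2 = 65536 ≡ 835 (mod 1027)
9^64 ≡ 835^2 = 697225 ≡ 919 (mod 1027)
9^128 ≡ 919^2 = 844561 ≡ 367 (mod 1027)
9^256 ≡ 367^2 = 134689 ≡ 152 (mod 1027)
9^512 ≡ 152^2 = 23104 ≡ 510 (mod 1027)
9^1024 ≡ 510^2 = 260100 ≡ 269 (mod 1027)
1026 = 1024 + 2 in binary powers of 2.
So 9^1026 ≡ 269 · 81 ≡ 222 (mod 1027).
Since 222 ≠ 1, base 9 is a Fermat witness: 1027 is composite.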